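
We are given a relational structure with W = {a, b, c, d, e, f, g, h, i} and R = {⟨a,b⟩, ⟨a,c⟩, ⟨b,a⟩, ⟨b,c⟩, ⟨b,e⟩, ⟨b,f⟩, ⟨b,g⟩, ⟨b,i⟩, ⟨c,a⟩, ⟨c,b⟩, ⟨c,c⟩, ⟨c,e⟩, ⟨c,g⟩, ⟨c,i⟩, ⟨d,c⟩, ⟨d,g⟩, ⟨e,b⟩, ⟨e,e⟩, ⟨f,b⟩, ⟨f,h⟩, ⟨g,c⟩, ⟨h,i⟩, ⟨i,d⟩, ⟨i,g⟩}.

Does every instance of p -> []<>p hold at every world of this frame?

No

Axiom B corresponds to the accessibility relation being symmetric.
Symmetric: no — b R g but not g R b.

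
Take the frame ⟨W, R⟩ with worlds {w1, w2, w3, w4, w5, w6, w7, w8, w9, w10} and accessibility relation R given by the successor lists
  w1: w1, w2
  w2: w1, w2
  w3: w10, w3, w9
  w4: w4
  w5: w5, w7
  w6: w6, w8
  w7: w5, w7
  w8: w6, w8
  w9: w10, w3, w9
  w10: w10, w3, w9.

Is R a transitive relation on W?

Transitive: yes — every two-step R-path is closed by a direct edge.

Yes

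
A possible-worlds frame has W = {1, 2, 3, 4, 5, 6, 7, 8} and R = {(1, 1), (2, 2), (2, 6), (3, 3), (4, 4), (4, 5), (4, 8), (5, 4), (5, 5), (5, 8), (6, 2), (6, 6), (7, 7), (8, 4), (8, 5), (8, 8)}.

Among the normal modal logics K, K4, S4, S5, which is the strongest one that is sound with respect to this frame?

S5

Transitive (axiom 4): yes — every two-step R-path is closed by a direct edge.
Reflexive (axiom T): yes — every world is R-related to itself.
Euclidean (axiom 5): yes — any two successors of a common world are R-related.
So F validates K, K4, S4, S5. The strongest is S5.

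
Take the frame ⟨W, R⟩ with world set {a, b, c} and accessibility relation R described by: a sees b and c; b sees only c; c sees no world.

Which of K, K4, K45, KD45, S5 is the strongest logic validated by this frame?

Transitive (axiom 4): yes — every two-step R-path is closed by a direct edge.
Euclidean (axiom 5): no — a R c and a R b, but not c R b.
Serial (axiom D): no — c has no R-successor.
Reflexive (axiom T): no — a is not related to itself.
So F validates K, K4; K45 would additionally require R to be Euclidean. The strongest is K4.

K4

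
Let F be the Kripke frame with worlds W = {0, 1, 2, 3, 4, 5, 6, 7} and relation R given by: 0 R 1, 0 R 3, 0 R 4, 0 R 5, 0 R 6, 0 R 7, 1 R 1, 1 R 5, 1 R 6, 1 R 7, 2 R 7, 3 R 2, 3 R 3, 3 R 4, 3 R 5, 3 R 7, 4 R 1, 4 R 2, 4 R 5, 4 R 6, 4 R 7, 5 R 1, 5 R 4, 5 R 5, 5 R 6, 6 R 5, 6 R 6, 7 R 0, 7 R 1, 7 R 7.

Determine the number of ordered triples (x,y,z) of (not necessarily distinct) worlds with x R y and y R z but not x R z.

26

Enumerating: (0,3,2), (0,4,2), (0,7,0), (1,5,4), (1,7,0), (2,7,0), (2,7,1), (3,4,1), (3,4,6), (3,5,1), (3,5,6), (3,7,0), … and 14 more.
Total: 26.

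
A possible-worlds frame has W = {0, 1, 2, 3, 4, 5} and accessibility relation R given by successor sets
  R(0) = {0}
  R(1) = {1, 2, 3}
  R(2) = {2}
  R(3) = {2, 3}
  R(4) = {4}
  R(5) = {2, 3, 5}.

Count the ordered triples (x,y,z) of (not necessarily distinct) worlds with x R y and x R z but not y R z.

7

Enumerating: (1,2,1), (1,2,3), (1,3,1), (3,2,3), (5,2,3), (5,2,5), (5,3,5).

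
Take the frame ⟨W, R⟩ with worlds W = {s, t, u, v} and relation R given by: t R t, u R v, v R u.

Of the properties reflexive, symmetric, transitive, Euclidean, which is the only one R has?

symmetric

Reflexive: no — s is not related to itself.
Symmetric: yes — every pair in R has its reverse in R.
Transitive: no — u R v and v R u, but not u R u.
Euclidean: no — u R v and u R v, but not v R v.
Only symmetric holds.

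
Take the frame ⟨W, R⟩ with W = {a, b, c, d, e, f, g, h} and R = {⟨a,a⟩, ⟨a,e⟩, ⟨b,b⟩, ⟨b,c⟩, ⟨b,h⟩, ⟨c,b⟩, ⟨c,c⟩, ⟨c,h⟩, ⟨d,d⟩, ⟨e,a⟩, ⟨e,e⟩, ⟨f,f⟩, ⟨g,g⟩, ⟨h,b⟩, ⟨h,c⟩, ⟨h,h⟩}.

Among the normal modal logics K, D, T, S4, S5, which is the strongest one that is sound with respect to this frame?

S5

Serial (axiom D): yes — every world has a successor (e.g. a R a).
Reflexive (axiom T): yes — every world is R-related to itself.
Transitive (axiom 4): yes — every two-step R-path is closed by a direct edge.
Euclidean (axiom 5): yes — any two successors of a common world are R-related.
So F validates K, D, T, S4, S5. The strongest is S5.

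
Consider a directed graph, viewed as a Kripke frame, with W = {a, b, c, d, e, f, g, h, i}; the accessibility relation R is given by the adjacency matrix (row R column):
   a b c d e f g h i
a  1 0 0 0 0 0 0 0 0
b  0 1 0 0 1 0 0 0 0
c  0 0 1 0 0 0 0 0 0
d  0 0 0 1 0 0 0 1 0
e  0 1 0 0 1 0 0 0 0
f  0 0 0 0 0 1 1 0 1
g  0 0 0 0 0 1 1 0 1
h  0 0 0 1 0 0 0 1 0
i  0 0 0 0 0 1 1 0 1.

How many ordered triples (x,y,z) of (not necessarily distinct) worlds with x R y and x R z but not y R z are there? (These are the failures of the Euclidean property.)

0

R is Euclidean; there are no such tuples.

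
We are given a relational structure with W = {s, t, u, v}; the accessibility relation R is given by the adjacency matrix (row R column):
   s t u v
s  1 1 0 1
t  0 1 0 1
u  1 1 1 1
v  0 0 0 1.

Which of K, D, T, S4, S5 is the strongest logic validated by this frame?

Serial (axiom D): yes — every world has a successor (e.g. s R s).
Reflexive (axiom T): yes — every world is R-related to itself.
Transitive (axiom 4): yes — every two-step R-path is closed by a direct edge.
Euclidean (axiom 5): no — s R v and s R t, but not v R t.
So F validates K, D, T, S4; S5 would additionally require R to be Euclidean. The strongest is S4.

S4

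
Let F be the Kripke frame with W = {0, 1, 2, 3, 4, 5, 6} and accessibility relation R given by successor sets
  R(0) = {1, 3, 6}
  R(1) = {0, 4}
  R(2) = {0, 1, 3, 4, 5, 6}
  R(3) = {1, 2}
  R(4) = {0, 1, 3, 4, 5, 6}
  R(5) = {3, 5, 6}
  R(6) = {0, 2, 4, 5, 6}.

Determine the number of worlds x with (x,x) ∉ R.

4

Enumerating: 0, 1, 2, 3.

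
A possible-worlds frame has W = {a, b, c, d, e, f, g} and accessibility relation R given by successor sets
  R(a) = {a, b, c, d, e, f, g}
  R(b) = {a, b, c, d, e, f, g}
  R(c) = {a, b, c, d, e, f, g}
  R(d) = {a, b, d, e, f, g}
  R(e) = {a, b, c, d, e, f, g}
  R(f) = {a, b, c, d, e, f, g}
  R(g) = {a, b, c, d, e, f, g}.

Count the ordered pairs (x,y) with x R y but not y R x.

Enumerating: (c,d).

1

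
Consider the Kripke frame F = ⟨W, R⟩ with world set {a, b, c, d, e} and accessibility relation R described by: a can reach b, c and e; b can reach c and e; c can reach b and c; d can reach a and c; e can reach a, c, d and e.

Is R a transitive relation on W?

No

Transitive: no — a R e and e R d, but not a R d.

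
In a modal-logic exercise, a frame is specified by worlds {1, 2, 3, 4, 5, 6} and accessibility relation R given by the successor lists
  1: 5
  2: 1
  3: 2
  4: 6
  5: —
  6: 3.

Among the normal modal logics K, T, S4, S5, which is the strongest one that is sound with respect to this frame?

Reflexive (axiom T): no — 1 is not related to itself.
Transitive (axiom 4): no — 2 R 1 and 1 R 5, but not 2 R 5.
Euclidean (axiom 5): no — 1 R 5 and 1 R 5, but not 5 R 5.
So F validates K; T would additionally require R to be reflexive. The strongest is K.

K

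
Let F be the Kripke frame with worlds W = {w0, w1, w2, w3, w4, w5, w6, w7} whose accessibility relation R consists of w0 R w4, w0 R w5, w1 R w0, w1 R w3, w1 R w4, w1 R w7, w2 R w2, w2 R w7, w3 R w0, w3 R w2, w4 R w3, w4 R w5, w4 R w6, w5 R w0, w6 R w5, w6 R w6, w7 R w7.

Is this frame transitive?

No

Transitive: no — w0 R w4 and w4 R w3, but not w0 R w3.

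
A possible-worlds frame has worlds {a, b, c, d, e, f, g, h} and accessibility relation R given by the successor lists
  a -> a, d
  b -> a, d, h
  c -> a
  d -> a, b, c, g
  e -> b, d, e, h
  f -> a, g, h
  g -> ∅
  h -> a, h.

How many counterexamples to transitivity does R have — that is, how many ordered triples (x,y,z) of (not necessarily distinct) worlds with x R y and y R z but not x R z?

17

Enumerating: (a,d,b), (a,d,c), (a,d,g), (b,d,b), (b,d,c), (b,d,g), (c,a,d), (d,a,d), (d,b,d), (d,b,h), (e,b,a), (e,d,a), (e,d,c), (e,d,g), (e,h,a), (f,a,d), (h,a,d).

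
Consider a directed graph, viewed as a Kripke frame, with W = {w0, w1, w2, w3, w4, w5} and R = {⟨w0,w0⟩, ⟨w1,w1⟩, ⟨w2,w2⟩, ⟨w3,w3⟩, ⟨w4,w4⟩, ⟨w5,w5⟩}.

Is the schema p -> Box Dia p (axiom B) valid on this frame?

Yes

Axiom B corresponds to the accessibility relation being symmetric.
Symmetric: yes — every pair in R has its reverse in R.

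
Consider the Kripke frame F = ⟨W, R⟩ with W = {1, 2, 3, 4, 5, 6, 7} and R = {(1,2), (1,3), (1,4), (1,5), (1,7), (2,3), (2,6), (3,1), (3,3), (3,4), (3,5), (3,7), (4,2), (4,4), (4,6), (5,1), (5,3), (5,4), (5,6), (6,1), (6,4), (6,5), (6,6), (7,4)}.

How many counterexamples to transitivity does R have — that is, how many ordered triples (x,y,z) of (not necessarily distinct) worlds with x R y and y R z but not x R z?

33

Enumerating: (1,2,6), (1,3,1), (1,4,6), (1,5,1), (1,5,6), (2,3,1), (2,3,4), (2,3,5), (2,3,7), (2,6,1), (2,6,4), (2,6,5), … and 21 more.
Total: 33.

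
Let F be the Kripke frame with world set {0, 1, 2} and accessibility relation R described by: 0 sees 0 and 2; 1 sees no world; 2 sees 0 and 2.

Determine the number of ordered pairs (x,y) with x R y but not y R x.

0

R is symmetric; there are no such tuples.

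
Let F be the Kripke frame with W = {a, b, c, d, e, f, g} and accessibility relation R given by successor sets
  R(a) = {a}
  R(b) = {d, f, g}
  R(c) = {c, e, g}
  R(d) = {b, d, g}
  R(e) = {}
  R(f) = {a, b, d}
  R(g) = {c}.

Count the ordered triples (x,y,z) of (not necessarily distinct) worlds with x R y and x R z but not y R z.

20

Enumerating: (b,d,f), (b,f,f), (b,f,g), (b,g,d), (b,g,f), (b,g,g), (c,e,c), (c,e,e), (c,e,g), (c,g,e), (c,g,g), (d,b,b), … and 8 more.
Total: 20.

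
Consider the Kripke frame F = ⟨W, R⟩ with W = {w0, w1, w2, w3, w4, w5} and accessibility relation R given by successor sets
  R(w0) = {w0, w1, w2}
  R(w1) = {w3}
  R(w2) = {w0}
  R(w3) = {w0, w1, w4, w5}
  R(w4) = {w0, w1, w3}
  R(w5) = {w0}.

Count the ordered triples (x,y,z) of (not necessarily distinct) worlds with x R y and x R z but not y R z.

21

Enumerating: (w0,w1,w0), (w0,w1,w1), (w0,w1,w2), (w0,w2,w1), (w0,w2,w2), (w1,w3,w3), (w3,w0,w4), (w3,w0,w5), (w3,w1,w0), (w3,w1,w1), (w3,w1,w4), (w3,w1,w5), … and 9 more.
Total: 21.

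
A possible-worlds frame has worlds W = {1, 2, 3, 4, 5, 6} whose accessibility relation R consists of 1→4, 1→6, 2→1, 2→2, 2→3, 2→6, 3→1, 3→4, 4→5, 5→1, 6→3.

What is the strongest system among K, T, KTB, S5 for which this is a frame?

K

Reflexive (axiom T): no — 1 is not related to itself.
Symmetric (axiom B): no — 1 R 4 but not 4 R 1.
Euclidean (axiom 5): no — 1 R 4 and 1 R 6, but not 4 R 6.
So F validates K; T would additionally require R to be reflexive. The strongest is K.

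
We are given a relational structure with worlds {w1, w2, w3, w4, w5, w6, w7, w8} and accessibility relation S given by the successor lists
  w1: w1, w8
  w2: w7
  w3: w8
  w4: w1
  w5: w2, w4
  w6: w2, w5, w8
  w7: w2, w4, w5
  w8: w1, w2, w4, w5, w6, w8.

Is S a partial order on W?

Reflexive: no — w2 is not related to itself.
Transitive: no — w1 S w8 and w8 S w2, but not w1 S w2.
Antisymmetric: no — w1 S w8 and w8 S w1 with w1 ≠ w8.
So S is not a partial order.

No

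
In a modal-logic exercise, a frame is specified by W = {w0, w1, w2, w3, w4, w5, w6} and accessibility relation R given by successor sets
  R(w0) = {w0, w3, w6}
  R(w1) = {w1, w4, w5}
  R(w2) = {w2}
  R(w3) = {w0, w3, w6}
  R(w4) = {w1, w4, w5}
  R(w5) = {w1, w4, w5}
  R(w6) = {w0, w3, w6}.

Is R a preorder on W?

Reflexive: yes — every world is R-related to itself.
Transitive: yes — every two-step R-path is closed by a direct edge.
So R is a preorder.

Yes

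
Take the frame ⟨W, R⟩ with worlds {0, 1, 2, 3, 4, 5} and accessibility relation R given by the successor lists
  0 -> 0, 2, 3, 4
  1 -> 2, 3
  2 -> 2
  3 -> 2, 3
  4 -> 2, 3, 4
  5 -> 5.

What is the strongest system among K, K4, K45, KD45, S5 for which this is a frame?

K4

Transitive (axiom 4): yes — every two-step R-path is closed by a direct edge.
Euclidean (axiom 5): no — 0 R 2 and 0 R 3, but not 2 R 3.
Serial (axiom D): yes — every world has a successor (e.g. 0 R 0).
Reflexive (axiom T): no — 1 is not related to itself.
So F validates K, K4; K45 would additionally require R to be Euclidean. The strongest is K4.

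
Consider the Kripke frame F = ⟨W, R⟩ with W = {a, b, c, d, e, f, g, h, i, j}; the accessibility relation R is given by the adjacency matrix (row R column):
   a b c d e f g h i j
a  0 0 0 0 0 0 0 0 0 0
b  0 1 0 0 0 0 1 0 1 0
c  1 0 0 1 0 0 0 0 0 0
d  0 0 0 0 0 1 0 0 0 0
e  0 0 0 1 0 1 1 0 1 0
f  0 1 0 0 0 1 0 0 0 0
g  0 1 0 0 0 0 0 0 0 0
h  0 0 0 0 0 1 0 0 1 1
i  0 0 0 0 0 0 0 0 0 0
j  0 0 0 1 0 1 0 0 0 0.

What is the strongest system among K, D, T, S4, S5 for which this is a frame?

K

Serial (axiom D): no — a has no R-successor.
Reflexive (axiom T): no — a is not related to itself.
Transitive (axiom 4): no — c R d and d R f, but not c R f.
Euclidean (axiom 5): no — b R g and b R i, but not g R i.
So F validates K; D would additionally require R to be serial. The strongest is K.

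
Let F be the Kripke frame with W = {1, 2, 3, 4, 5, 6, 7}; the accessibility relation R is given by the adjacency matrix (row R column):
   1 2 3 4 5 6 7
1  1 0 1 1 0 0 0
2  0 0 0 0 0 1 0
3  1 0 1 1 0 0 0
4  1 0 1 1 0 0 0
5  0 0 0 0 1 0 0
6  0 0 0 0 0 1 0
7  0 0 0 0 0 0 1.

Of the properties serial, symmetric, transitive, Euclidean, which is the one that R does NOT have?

Serial: yes — every world has a successor (e.g. 1 R 1).
Symmetric: no — 2 R 6 but not 6 R 2.
Transitive: yes — every two-step R-path is closed by a direct edge.
Euclidean: yes — any two successors of a common world are R-related.
Only symmetric fails.

symmetric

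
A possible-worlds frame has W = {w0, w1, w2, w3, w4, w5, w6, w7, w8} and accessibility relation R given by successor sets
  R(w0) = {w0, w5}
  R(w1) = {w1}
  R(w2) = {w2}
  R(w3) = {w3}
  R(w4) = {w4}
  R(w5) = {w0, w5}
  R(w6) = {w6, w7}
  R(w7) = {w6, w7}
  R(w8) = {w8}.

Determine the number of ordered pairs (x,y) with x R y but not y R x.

R is symmetric; there are no such tuples.

0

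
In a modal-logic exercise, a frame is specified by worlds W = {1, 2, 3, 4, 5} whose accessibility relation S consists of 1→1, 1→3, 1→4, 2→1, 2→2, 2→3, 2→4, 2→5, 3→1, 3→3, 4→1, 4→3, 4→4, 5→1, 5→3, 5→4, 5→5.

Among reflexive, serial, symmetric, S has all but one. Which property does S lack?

symmetric

Reflexive: yes — every world is S-related to itself.
Serial: yes — every world has a successor (e.g. 1 S 1).
Symmetric: no — 2 S 1 but not 1 S 2.
Only symmetric fails.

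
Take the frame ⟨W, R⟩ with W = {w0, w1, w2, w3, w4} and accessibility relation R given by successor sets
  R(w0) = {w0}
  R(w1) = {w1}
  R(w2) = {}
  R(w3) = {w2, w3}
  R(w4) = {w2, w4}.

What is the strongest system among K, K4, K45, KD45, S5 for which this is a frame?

Transitive (axiom 4): yes — every two-step R-path is closed by a direct edge.
Euclidean (axiom 5): no — w3 R w2 and w3 R w2, but not w2 R w2.
Serial (axiom D): no — w2 has no R-successor.
Reflexive (axiom T): no — w2 is not related to itself.
So F validates K, K4; K45 would additionally require R to be Euclidean. The strongest is K4.

K4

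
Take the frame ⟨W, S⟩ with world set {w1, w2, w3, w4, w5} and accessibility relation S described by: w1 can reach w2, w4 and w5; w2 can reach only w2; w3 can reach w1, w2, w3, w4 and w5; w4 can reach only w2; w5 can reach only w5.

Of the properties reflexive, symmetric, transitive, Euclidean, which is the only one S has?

Reflexive: no — w1 is not related to itself.
Symmetric: no — w1 S w2 but not w2 S w1.
Transitive: yes — every two-step S-path is closed by a direct edge.
Euclidean: no — w1 S w2 and w1 S w4, but not w2 S w4.
Only transitive holds.

transitive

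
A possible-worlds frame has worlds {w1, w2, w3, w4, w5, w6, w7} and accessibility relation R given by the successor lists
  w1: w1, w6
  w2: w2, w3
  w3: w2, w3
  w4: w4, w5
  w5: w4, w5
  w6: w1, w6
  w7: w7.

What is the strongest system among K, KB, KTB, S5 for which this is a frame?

S5

Symmetric (axiom B): yes — every pair in R has its reverse in R.
Reflexive (axiom T): yes — every world is R-related to itself.
Euclidean (axiom 5): yes — any two successors of a common world are R-related.
So F validates K, KB, KTB, S5. The strongest is S5.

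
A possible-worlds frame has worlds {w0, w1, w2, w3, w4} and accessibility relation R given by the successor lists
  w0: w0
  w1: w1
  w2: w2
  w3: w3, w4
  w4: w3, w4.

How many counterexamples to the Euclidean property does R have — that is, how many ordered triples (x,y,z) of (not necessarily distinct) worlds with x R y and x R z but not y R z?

0

R is Euclidean; there are no such tuples.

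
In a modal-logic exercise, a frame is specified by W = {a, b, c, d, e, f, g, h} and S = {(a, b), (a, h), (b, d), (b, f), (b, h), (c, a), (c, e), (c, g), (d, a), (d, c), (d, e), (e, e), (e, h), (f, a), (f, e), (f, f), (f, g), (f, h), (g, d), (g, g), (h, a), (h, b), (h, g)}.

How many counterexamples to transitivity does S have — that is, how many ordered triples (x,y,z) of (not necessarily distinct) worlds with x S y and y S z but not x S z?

Enumerating: (a,b,d), (a,b,f), (a,h,a), (a,h,g), (b,d,a), (b,d,c), (b,d,e), (b,f,a), (b,f,e), (b,f,g), (b,h,a), (b,h,b), … and 23 more.
Total: 35.

35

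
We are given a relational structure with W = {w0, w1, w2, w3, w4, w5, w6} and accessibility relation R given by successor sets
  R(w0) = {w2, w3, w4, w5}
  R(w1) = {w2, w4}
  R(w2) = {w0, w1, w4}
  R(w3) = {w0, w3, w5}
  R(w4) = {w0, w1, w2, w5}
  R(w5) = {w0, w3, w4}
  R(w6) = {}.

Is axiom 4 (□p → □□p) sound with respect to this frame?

The schema 4 characterises exactly the transitive frames.
Transitive: no — w0 R w2 and w2 R w1, but not w0 R w1.

No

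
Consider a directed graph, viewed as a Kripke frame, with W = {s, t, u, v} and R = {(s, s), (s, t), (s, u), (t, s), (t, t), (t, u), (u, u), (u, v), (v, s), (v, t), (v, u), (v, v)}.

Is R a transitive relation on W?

Transitive: no — s R u and u R v, but not s R v.

No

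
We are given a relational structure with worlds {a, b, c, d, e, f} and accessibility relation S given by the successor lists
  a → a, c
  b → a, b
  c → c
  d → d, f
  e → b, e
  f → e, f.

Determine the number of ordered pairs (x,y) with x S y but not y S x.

Enumerating: (a,c), (b,a), (d,f), (e,b), (f,e).

5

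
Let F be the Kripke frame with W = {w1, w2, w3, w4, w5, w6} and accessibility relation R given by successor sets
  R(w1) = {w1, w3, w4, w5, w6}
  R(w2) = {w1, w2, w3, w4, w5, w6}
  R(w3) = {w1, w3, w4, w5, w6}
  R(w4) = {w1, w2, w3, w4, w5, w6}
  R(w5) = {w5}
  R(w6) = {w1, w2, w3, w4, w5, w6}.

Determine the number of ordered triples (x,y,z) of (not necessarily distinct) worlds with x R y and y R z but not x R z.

Enumerating: (w1,w4,w2), (w1,w6,w2), (w3,w4,w2), (w3,w6,w2).

4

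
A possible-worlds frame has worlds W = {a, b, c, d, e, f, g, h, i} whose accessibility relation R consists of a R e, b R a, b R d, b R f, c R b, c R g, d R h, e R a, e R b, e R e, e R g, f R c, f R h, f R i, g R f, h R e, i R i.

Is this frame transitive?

Transitive: no — a R e and e R b, but not a R b.

No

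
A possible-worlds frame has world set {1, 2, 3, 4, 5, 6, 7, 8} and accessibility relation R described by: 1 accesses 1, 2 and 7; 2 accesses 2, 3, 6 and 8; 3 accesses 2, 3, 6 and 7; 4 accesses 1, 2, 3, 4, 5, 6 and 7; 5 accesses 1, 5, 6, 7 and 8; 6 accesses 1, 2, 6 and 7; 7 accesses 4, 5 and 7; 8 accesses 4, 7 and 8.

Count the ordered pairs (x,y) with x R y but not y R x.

17

Enumerating: (1,2), (1,7), (2,8), (3,6), (3,7), (4,1), (4,2), (4,3), (4,5), (4,6), (5,1), (5,6), (5,8), (6,1), (6,7), (8,4), (8,7).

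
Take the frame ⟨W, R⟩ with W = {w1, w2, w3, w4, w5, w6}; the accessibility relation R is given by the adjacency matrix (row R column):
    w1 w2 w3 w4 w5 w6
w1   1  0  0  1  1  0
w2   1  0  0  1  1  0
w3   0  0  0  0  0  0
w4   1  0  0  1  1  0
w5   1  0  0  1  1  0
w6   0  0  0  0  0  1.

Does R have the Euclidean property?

Yes

Euclidean: yes — any two successors of a common world are R-related.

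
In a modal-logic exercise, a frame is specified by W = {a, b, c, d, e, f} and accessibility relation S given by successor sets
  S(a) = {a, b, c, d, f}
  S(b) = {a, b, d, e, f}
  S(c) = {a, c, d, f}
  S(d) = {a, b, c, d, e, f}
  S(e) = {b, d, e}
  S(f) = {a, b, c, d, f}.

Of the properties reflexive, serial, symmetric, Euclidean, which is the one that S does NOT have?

Euclidean

Reflexive: yes — every world is S-related to itself.
Serial: yes — every world has a successor (e.g. a S a).
Symmetric: yes — every pair in S has its reverse in S.
Euclidean: no — a S b and a S c, but not b S c.
Only Euclidean fails.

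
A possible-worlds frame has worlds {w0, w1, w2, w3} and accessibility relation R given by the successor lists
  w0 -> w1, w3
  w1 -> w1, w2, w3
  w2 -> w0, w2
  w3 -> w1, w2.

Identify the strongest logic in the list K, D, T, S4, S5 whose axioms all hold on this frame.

D

Serial (axiom D): yes — every world has a successor (e.g. w0 R w1).
Reflexive (axiom T): no — w0 is not related to itself.
Transitive (axiom 4): no — w0 R w1 and w1 R w2, but not w0 R w2.
Euclidean (axiom 5): no — w1 R w2 and w1 R w3, but not w2 R w3.
So F validates K, D; T would additionally require R to be reflexive. The strongest is D.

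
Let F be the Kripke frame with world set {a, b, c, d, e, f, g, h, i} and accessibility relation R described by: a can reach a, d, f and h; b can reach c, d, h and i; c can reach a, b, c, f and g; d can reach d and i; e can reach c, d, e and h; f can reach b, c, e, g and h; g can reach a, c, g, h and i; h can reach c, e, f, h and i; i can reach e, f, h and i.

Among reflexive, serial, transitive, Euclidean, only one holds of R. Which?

Reflexive: no — b is not related to itself.
Serial: yes — every world has a successor (e.g. a R a).
Transitive: no — a R d and d R i, but not a R i.
Euclidean: no — a R d and a R f, but not d R f.
Only serial holds.

serial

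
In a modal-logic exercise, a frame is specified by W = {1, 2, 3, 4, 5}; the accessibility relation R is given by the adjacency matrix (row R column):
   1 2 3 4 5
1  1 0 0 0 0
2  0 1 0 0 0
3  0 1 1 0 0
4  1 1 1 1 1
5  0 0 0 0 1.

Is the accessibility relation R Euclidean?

No

Euclidean: no — 4 R 1 and 4 R 2, but not 1 R 2.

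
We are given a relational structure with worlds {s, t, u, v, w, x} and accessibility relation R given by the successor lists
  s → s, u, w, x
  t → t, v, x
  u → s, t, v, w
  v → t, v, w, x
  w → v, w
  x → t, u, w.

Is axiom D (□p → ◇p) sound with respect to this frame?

The schema D characterises exactly the serial frames.
Serial: yes — every world has a successor (e.g. s R s).

Yes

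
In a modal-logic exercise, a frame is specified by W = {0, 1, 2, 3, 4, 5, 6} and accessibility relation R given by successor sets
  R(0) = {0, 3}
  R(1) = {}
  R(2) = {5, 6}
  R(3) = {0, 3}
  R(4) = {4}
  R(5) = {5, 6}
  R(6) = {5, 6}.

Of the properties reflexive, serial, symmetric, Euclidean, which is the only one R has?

Reflexive: no — 1 is not related to itself.
Serial: no — 1 has no R-successor.
Symmetric: no — 2 R 5 but not 5 R 2.
Euclidean: yes — any two successors of a common world are R-related.
Only Euclidean holds.

Euclidean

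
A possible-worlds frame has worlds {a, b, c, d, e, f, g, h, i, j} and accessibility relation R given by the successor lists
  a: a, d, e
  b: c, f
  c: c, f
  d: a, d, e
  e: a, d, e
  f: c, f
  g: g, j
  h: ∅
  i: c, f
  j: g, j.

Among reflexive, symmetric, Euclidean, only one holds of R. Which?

Euclidean

Reflexive: no — b is not related to itself.
Symmetric: no — b R c but not c R b.
Euclidean: yes — any two successors of a common world are R-related.
Only Euclidean holds.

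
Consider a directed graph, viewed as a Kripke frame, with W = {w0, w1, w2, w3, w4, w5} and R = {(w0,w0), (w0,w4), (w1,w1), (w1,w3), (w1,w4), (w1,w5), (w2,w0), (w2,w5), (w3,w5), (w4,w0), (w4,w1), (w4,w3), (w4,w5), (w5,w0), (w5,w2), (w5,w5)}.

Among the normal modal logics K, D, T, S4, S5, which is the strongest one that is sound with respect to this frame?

Serial (axiom D): yes — every world has a successor (e.g. w0 R w0).
Reflexive (axiom T): no — w2 is not related to itself.
Transitive (axiom 4): no — w0 R w4 and w4 R w1, but not w0 R w1.
Euclidean (axiom 5): no — w1 R w3 and w1 R w4, but not w3 R w4.
So F validates K, D; T would additionally require R to be reflexive. The strongest is D.

D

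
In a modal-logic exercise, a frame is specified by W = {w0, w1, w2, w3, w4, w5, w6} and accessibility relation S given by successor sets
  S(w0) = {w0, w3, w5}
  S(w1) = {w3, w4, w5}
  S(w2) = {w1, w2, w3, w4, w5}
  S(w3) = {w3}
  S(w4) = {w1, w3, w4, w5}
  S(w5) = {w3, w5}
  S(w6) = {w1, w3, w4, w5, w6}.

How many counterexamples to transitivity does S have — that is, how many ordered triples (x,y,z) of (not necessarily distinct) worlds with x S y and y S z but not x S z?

1

Enumerating: (w1,w4,w1).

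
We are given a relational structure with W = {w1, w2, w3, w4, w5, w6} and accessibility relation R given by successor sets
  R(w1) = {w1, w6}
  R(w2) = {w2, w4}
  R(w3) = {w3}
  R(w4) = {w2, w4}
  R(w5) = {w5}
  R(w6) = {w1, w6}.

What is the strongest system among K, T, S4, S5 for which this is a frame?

S5

Reflexive (axiom T): yes — every world is R-related to itself.
Transitive (axiom 4): yes — every two-step R-path is closed by a direct edge.
Euclidean (axiom 5): yes — any two successors of a common world are R-related.
So F validates K, T, S4, S5. The strongest is S5.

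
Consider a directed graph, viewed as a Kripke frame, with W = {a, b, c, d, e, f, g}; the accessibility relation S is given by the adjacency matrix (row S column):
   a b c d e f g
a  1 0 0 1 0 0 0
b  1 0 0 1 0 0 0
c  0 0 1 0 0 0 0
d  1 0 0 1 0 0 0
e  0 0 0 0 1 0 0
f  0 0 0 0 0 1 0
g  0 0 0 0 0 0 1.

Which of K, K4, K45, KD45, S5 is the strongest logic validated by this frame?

KD45

Transitive (axiom 4): yes — every two-step S-path is closed by a direct edge.
Euclidean (axiom 5): yes — any two successors of a common world are S-related.
Serial (axiom D): yes — every world has a successor (e.g. a S a).
Reflexive (axiom T): no — b is not related to itself.
So F validates K, K4, K45, KD45; S5 would additionally require S to be reflexive. The strongest is KD45.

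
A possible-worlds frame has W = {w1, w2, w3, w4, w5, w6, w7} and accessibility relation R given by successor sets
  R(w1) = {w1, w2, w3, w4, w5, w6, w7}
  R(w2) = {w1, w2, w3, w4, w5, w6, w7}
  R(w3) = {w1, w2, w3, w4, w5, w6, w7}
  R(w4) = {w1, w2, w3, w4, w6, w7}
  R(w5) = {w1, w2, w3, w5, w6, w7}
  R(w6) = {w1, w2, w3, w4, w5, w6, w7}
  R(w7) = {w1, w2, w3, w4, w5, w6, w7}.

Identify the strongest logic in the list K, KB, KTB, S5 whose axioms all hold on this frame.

KTB

Symmetric (axiom B): yes — every pair in R has its reverse in R.
Reflexive (axiom T): yes — every world is R-related to itself.
Euclidean (axiom 5): no — w1 R w4 and w1 R w5, but not w4 R w5.
So F validates K, KB, KTB; S5 would additionally require R to be Euclidean. The strongest is KTB.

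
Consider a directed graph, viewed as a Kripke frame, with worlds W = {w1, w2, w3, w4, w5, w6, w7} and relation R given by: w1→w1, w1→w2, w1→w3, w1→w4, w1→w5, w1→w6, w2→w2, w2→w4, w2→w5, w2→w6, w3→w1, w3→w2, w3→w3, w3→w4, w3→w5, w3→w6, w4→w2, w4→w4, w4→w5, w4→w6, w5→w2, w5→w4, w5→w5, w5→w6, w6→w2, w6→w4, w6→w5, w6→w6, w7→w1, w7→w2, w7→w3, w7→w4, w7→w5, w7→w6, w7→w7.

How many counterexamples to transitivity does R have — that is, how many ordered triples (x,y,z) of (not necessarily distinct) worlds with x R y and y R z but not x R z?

R is transitive; there are no such tuples.

0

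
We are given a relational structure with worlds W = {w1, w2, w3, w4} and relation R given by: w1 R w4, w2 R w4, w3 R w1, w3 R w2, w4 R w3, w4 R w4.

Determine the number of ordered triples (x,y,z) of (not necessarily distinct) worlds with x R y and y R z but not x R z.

Enumerating: (w1,w4,w3), (w2,w4,w3), (w3,w1,w4), (w3,w2,w4), (w4,w3,w1), (w4,w3,w2).

6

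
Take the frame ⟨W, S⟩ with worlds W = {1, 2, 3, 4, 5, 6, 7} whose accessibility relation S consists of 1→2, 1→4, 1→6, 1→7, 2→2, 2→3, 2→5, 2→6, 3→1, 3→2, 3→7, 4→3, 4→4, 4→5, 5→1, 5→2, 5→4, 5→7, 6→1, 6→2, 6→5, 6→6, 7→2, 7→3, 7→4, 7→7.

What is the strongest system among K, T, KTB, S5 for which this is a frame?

K

Reflexive (axiom T): no — 1 is not related to itself.
Symmetric (axiom B): no — 1 S 2 but not 2 S 1.
Euclidean (axiom 5): no — 1 S 2 and 1 S 4, but not 2 S 4.
So F validates K; T would additionally require S to be reflexive. The strongest is K.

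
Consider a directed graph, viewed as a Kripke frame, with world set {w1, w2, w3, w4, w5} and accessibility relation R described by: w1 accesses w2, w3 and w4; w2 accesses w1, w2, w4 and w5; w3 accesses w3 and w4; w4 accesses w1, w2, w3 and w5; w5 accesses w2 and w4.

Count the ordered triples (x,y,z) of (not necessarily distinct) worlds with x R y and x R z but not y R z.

19

Enumerating: (w1,w2,w3), (w1,w3,w2), (w1,w4,w4), (w2,w1,w1), (w2,w1,w5), (w2,w4,w4), (w2,w5,w1), (w2,w5,w5), (w3,w4,w4), (w4,w1,w1), (w4,w1,w5), (w4,w2,w3), … and 7 more.
Total: 19.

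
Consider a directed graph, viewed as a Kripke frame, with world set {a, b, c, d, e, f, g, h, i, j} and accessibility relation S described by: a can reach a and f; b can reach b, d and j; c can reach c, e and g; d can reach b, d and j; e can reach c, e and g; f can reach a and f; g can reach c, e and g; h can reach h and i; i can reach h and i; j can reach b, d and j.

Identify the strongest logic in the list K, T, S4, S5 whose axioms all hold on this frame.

Reflexive (axiom T): yes — every world is S-related to itself.
Transitive (axiom 4): yes — every two-step S-path is closed by a direct edge.
Euclidean (axiom 5): yes — any two successors of a common world are S-related.
So F validates K, T, S4, S5. The strongest is S5.

S5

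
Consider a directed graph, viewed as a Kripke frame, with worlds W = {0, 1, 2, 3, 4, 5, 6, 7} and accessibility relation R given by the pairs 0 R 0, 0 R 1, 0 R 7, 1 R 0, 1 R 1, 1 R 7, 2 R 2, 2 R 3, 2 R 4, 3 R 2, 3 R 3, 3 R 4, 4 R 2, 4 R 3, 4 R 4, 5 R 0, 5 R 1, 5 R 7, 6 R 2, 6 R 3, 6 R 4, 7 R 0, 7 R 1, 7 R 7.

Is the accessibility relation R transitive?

Yes

Transitive: yes — every two-step R-path is closed by a direct edge.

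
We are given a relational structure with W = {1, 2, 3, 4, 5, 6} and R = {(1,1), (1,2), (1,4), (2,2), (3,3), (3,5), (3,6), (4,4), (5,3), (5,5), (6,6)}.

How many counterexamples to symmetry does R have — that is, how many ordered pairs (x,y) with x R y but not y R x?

3

Enumerating: (1,2), (1,4), (3,6).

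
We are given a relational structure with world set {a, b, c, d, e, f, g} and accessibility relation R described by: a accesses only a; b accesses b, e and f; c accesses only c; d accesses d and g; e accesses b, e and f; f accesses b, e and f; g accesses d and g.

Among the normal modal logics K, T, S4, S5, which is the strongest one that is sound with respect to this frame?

S5

Reflexive (axiom T): yes — every world is R-related to itself.
Transitive (axiom 4): yes — every two-step R-path is closed by a direct edge.
Euclidean (axiom 5): yes — any two successors of a common world are R-related.
So F validates K, T, S4, S5. The strongest is S5.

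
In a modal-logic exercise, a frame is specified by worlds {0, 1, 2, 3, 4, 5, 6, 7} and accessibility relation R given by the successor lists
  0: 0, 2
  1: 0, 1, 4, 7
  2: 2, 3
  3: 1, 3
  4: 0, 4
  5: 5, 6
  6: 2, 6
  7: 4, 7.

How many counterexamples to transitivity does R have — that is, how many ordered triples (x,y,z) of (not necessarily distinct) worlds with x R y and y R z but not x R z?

Enumerating: (0,2,3), (1,0,2), (2,3,1), (3,1,0), (3,1,4), (3,1,7), (4,0,2), (5,6,2), (6,2,3), (7,4,0).

10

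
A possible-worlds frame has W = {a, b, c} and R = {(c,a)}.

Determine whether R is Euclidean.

Euclidean: no — c R a and c R a, but not a R a.

No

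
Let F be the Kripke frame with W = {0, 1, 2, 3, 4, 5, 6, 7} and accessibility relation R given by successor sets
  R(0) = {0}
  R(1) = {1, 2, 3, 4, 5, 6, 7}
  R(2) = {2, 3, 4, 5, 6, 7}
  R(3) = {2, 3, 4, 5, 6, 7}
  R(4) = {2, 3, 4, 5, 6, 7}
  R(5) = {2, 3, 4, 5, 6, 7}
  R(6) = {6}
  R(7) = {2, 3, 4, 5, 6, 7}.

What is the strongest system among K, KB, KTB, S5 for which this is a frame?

Symmetric (axiom B): no — 1 R 2 but not 2 R 1.
Reflexive (axiom T): yes — every world is R-related to itself.
Euclidean (axiom 5): no — 1 R 6 and 1 R 2, but not 6 R 2.
So F validates K; KB would additionally require R to be symmetric. The strongest is K.

K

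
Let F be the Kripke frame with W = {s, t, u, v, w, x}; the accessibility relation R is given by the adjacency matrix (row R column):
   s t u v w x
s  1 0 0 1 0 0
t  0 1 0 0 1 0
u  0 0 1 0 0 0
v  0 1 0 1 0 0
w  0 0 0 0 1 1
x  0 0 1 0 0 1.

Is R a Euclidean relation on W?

No

Euclidean: no — s R v and s R s, but not v R s.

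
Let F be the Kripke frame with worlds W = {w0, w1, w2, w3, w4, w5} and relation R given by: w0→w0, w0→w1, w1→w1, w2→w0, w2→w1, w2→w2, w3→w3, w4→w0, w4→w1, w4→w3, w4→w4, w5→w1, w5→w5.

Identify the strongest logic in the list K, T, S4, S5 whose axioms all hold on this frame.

Reflexive (axiom T): yes — every world is R-related to itself.
Transitive (axiom 4): yes — every two-step R-path is closed by a direct edge.
Euclidean (axiom 5): no — w2 R w1 and w2 R w0, but not w1 R w0.
So F validates K, T, S4; S5 would additionally require R to be Euclidean. The strongest is S4.

S4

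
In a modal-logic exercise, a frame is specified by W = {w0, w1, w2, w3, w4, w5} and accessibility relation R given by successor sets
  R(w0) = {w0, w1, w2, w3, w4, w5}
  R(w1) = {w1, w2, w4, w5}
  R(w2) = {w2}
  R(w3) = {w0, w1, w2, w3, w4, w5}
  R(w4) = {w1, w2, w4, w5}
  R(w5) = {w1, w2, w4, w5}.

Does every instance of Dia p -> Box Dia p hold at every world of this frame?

The schema 5 characterises exactly the Euclidean frames.
Euclidean: no — w0 R w1 and w0 R w3, but not w1 R w3.

No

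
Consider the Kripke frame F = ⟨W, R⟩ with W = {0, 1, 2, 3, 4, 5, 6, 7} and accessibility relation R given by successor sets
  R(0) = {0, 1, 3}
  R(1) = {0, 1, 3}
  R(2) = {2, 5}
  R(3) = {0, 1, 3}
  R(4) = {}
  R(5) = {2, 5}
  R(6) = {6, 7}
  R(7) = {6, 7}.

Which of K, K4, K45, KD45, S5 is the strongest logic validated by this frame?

K45

Transitive (axiom 4): yes — every two-step R-path is closed by a direct edge.
Euclidean (axiom 5): yes — any two successors of a common world are R-related.
Serial (axiom D): no — 4 has no R-successor.
Reflexive (axiom T): no — 4 is not related to itself.
So F validates K, K4, K45; KD45 would additionally require R to be serial. The strongest is K45.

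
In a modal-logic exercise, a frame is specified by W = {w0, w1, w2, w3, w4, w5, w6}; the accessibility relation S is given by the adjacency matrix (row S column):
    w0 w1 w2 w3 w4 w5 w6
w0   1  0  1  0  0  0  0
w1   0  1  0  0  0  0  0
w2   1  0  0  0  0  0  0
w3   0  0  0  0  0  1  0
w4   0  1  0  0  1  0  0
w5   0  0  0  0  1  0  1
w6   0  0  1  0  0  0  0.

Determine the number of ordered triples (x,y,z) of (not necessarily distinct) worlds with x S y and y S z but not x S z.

Enumerating: (w2,w0,w2), (w3,w5,w4), (w3,w5,w6), (w5,w4,w1), (w5,w6,w2), (w6,w2,w0).

6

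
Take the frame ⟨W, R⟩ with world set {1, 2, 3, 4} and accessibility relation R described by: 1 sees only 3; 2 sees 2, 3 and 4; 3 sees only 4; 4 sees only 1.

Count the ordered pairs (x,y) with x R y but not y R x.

5

Enumerating: (1,3), (2,3), (2,4), (3,4), (4,1).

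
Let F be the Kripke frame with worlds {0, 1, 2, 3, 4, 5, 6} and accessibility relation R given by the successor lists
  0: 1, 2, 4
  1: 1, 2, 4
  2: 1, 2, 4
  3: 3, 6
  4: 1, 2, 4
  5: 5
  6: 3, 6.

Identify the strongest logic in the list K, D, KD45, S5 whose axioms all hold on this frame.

Serial (axiom D): yes — every world has a successor (e.g. 0 R 1).
Euclidean (axiom 5): yes — any two successors of a common world are R-related.
Transitive (axiom 4): yes — every two-step R-path is closed by a direct edge.
Reflexive (axiom T): no — 0 is not related to itself.
So F validates K, D, KD45; S5 would additionally require R to be reflexive. The strongest is KD45.

KD45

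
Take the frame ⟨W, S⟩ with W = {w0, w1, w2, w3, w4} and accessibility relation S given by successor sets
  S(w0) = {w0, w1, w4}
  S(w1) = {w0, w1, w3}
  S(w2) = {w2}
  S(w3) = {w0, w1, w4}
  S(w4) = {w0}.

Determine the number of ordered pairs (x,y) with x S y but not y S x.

2

Enumerating: (w3,w0), (w3,w4).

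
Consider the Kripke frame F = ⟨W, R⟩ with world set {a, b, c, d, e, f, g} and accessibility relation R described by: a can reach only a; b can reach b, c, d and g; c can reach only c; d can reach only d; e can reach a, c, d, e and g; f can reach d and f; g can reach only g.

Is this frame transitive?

Transitive: yes — every two-step R-path is closed by a direct edge.

Yes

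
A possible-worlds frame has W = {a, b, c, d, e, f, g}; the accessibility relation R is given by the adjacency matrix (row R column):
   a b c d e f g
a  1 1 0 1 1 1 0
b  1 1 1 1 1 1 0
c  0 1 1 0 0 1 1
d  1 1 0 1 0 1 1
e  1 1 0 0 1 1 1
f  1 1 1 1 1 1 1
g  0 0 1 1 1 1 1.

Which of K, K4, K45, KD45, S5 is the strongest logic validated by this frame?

K

Transitive (axiom 4): no — a R b and b R c, but not a R c.
Euclidean (axiom 5): no — a R d and a R e, but not d R e.
Serial (axiom D): yes — every world has a successor (e.g. a R a).
Reflexive (axiom T): yes — every world is R-related to itself.
So F validates K; K4 would additionally require R to be transitive. The strongest is K.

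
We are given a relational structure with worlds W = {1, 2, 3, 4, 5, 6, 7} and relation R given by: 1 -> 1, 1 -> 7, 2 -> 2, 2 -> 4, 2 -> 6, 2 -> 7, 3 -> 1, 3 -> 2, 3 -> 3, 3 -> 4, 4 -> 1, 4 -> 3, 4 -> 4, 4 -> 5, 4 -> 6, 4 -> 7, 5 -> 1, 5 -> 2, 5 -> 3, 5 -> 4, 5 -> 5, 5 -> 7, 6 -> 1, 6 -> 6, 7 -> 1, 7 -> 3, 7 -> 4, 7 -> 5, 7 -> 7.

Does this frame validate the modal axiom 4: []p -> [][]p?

Axiom 4 corresponds to the accessibility relation being transitive.
Transitive: no — 1 R 7 and 7 R 3, but not 1 R 3.

No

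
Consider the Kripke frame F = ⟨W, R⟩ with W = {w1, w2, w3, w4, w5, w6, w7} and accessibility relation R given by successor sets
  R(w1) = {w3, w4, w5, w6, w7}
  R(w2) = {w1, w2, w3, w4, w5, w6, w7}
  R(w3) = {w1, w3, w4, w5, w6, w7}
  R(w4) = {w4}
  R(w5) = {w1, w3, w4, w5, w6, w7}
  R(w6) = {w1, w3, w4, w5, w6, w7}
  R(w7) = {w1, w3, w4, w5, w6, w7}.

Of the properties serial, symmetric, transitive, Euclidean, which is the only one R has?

serial

Serial: yes — every world has a successor (e.g. w1 R w3).
Symmetric: no — w1 R w4 but not w4 R w1.
Transitive: no — w1 R w3 and w3 R w1, but not w1 R w1.
Euclidean: no — w1 R w4 and w1 R w3, but not w4 R w3.
Only serial holds.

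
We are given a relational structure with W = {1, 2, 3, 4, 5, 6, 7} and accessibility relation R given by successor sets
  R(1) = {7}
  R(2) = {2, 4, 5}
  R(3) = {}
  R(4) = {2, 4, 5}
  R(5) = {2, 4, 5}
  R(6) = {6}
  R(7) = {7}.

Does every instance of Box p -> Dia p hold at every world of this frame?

The schema D characterises exactly the serial frames.
Serial: no — 3 has no R-successor.

No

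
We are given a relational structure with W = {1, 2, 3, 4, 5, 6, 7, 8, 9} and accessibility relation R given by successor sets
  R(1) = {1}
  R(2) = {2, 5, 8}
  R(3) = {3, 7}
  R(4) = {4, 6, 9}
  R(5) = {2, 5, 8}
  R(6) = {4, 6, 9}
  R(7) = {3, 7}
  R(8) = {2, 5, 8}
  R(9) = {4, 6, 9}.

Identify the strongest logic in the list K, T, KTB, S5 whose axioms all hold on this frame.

S5

Reflexive (axiom T): yes — every world is R-related to itself.
Symmetric (axiom B): yes — every pair in R has its reverse in R.
Euclidean (axiom 5): yes — any two successors of a common world are R-related.
So F validates K, T, KTB, S5. The strongest is S5.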